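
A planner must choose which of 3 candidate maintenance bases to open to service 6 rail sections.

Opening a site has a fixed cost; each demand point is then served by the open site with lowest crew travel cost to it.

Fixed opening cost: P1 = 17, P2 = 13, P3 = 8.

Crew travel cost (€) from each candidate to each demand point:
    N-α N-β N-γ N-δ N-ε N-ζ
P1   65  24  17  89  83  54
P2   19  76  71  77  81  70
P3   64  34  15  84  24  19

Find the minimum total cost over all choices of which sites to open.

209

Open {P2, P3}: assign each demand point to its cheapest open site.
  N-α→P2 19, N-β→P3 34, N-γ→P3 15, N-δ→P2 77, N-ε→P3 24, N-ζ→P3 19
  crew travel cost 188, fixed 21 → total 209.
Compare {P1, P2, P3}: crew travel cost 178 + fixed 38 = 216.
Compare {P3}: crew travel cost 240 + fixed 8 = 248.
Compare {P1, P3}: crew travel cost 230 + fixed 25 = 255.
All other subsets cost ≥ 216. Minimum total cost: 209.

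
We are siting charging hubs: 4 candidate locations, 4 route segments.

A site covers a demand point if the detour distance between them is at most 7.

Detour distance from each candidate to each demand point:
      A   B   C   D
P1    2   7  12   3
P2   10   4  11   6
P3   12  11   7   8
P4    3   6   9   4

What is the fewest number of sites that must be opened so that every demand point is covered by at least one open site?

Coverage sets (demand points within 7 of each site):
  P1: {A, B, D}
  P2: {B, D}
  P3: {C}
  P4: {A, B, D}
No single site covers all 4 demand points.
But {P1, P3} covers everything, so the minimum is 2.

2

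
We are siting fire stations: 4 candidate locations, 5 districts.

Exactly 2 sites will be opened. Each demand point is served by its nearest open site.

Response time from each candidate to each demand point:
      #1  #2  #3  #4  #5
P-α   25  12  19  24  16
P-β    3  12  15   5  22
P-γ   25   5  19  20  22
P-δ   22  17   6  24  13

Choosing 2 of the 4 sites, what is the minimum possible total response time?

39

Open {P-β, P-δ}.
  #1→P-β 3, #2→P-β 12, #3→P-δ 6, #4→P-β 5, #5→P-δ 13  ⇒ total 39.
Compare {P-β, P-γ}: total 50.
Compare {P-α, P-β}: total 51.
No size-2 selection does better; minimum is 39.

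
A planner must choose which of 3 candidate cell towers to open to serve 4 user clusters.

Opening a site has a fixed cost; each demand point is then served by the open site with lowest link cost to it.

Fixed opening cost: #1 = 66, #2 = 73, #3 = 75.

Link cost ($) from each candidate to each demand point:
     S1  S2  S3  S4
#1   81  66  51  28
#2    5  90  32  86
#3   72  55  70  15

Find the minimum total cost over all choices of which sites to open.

Open {#2, #3}: assign each demand point to its cheapest open site.
  S1→#2 5, S2→#3 55, S3→#2 32, S4→#3 15
  link cost 107, fixed 148 → total 255.
Compare {#1, #2}: link cost 131 + fixed 139 = 270.
Compare {#2}: link cost 213 + fixed 73 = 286.
Compare {#3}: link cost 212 + fixed 75 = 287.
All other subsets cost ≥ 270. Minimum total cost: 255.

255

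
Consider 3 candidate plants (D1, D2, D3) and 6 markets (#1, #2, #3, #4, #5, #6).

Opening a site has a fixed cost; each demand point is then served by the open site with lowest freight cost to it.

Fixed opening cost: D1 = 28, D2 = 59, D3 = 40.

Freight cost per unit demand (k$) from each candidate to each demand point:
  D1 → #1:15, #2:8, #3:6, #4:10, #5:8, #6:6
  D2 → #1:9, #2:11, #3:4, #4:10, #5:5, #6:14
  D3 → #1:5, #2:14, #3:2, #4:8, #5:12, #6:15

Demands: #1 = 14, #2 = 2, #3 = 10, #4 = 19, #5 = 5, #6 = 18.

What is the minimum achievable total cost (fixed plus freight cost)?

474

Open {D1, D3}: assign each demand point to its cheapest open site.
  #1→D3 14×5=70, #2→D1 2×8=16, #3→D3 10×2=20, #4→D3 19×8=152, #5→D1 5×8=40, #6→D1 18×6=108
  freight cost 406, fixed 68 → total 474.
Compare {D1, D2, D3}: freight cost 391 + fixed 127 = 518.
Compare {D1, D2}: freight cost 505 + fixed 87 = 592.
Compare {D3}: freight cost 600 + fixed 40 = 640.
All other subsets cost ≥ 518. Minimum total cost: 474.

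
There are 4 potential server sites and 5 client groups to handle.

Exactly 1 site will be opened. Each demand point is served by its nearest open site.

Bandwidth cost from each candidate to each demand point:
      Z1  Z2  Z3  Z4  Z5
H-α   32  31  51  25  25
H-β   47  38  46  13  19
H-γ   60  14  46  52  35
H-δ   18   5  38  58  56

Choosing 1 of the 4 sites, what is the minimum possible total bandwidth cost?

163

Open {H-β}.
  Z1→H-β 47, Z2→H-β 38, Z3→H-β 46, Z4→H-β 13, Z5→H-β 19  ⇒ total 163.
Compare {H-α}: total 164.
Compare {H-δ}: total 175.
No size-1 selection does better; minimum is 163.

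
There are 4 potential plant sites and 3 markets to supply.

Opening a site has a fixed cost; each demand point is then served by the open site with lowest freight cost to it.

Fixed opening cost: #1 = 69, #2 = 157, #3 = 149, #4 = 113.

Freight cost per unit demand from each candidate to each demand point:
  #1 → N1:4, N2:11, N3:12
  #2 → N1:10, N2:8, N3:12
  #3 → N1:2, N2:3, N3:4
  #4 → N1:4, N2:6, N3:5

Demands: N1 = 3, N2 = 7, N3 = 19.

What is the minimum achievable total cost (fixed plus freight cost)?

252

Open {#3}: assign each demand point to its cheapest open site.
  N1→#3 3×2=6, N2→#3 7×3=21, N3→#3 19×4=76
  freight cost 103, fixed 149 → total 252.
Compare {#4}: freight cost 149 + fixed 113 = 262.
Compare {#1, #3}: freight cost 103 + fixed 218 = 321.
Compare {#1, #4}: freight cost 149 + fixed 182 = 331.
All other subsets cost ≥ 262. Minimum total cost: 252.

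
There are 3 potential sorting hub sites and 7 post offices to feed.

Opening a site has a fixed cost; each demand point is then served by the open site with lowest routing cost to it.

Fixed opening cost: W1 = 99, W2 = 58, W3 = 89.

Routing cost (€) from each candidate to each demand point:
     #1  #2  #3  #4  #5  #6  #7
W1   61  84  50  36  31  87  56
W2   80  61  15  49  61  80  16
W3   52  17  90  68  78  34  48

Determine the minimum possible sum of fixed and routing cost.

Open {W2, W3}: assign each demand point to its cheapest open site.
  #1→W3 52, #2→W3 17, #3→W2 15, #4→W2 49, #5→W2 61, #6→W3 34, #7→W2 16
  routing cost 244, fixed 147 → total 391.
Compare {W2}: routing cost 362 + fixed 58 = 420.
Compare {W1, W2, W3}: routing cost 201 + fixed 246 = 447.
Compare {W1, W3}: routing cost 268 + fixed 188 = 456.
All other subsets cost ≥ 420. Minimum total cost: 391.

391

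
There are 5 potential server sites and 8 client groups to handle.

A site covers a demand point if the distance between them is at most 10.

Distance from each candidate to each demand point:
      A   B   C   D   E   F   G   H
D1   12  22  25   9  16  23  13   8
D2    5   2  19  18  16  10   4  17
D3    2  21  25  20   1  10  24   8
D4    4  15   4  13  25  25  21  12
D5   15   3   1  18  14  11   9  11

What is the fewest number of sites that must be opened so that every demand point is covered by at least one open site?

3

Coverage sets (demand points within 10 of each site):
  D1: {D, H}
  D2: {A, B, F, G}
  D3: {A, E, F, H}
  D4: {A, C}
  D5: {B, C, G}
No 2 sites suffice: every size-2 union leaves at least one demand point uncovered.
But {D1, D3, D5} covers everything, so the minimum is 3.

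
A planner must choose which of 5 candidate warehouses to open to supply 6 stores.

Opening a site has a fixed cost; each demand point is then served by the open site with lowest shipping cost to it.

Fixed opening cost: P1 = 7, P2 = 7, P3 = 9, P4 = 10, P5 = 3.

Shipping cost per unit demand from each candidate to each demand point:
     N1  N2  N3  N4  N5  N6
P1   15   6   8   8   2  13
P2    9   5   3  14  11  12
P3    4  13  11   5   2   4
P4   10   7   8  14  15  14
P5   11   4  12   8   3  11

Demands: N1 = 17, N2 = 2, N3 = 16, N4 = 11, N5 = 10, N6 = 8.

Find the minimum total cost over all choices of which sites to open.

Open {P2, P3}: assign each demand point to its cheapest open site.
  N1→P3 17×4=68, N2→P2 2×5=10, N3→P2 16×3=48, N4→P3 11×5=55, N5→P3 10×2=20, N6→P3 8×4=32
  shipping cost 233, fixed 16 → total 249.
Compare {P2, P3, P5}: shipping cost 231 + fixed 19 = 250.
Compare {P1, P2, P3}: shipping cost 233 + fixed 23 = 256.
Compare {P1, P2, P3, P5}: shipping cost 231 + fixed 26 = 257.
All other subsets cost ≥ 250. Minimum total cost: 249.

249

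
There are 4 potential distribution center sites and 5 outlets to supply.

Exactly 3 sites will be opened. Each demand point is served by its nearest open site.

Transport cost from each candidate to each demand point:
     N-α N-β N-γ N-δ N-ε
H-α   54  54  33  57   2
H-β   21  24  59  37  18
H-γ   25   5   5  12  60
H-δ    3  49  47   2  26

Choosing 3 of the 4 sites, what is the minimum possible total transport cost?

17

Open {H-α, H-γ, H-δ}.
  N-α→H-δ 3, N-β→H-γ 5, N-γ→H-γ 5, N-δ→H-δ 2, N-ε→H-α 2  ⇒ total 17.
Compare {H-β, H-γ, H-δ}: total 33.
Compare {H-α, H-β, H-γ}: total 45.
No size-3 selection does better; minimum is 17.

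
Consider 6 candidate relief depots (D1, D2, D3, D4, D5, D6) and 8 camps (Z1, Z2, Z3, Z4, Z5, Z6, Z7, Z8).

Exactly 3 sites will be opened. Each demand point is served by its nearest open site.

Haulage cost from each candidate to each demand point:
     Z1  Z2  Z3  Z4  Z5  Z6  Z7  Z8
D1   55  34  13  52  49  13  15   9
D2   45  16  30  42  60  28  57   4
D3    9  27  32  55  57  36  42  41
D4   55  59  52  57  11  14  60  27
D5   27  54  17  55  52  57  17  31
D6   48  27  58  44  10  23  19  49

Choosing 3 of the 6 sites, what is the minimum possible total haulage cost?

Open {D1, D3, D6}.
  Z1→D3 9, Z2→D3 27, Z3→D1 13, Z4→D6 44, Z5→D6 10, Z6→D1 13, Z7→D1 15, Z8→D1 9  ⇒ total 140.
Compare {D2, D4, D5}: total 148.
Compare {D1, D3, D4}: total 149.
No size-3 selection does better; minimum is 140.

140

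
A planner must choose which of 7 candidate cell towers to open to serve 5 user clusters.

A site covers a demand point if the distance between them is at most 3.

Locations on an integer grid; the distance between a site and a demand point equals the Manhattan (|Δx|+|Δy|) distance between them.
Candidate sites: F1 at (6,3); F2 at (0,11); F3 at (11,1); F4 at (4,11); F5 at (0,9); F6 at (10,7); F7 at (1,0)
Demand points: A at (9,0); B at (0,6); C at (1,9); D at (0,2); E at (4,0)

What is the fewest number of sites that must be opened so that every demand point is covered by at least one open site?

Coverage sets (demand points within 3 of each site):
  F1: {}
  F2: {C}
  F3: {A}
  F4: {}
  F5: {B, C}
  F6: {}
  F7: {D, E}
No 2 sites suffice: every size-2 union leaves at least one demand point uncovered.
But {F3, F5, F7} covers everything, so the minimum is 3.

3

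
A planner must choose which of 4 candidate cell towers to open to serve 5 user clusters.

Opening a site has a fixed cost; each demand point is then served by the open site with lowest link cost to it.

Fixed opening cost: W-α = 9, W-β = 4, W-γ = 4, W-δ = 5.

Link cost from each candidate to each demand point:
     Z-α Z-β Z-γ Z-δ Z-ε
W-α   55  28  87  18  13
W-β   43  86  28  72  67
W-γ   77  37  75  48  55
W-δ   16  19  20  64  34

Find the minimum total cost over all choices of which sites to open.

100

Open {W-α, W-δ}: assign each demand point to its cheapest open site.
  Z-α→W-δ 16, Z-β→W-δ 19, Z-γ→W-δ 20, Z-δ→W-α 18, Z-ε→W-α 13
  link cost 86, fixed 14 → total 100.
Compare {W-α, W-β, W-δ}: link cost 86 + fixed 18 = 104.
Compare {W-α, W-γ, W-δ}: link cost 86 + fixed 18 = 104.
Compare {W-α, W-β, W-γ, W-δ}: link cost 86 + fixed 22 = 108.
All other subsets cost ≥ 104. Minimum total cost: 100.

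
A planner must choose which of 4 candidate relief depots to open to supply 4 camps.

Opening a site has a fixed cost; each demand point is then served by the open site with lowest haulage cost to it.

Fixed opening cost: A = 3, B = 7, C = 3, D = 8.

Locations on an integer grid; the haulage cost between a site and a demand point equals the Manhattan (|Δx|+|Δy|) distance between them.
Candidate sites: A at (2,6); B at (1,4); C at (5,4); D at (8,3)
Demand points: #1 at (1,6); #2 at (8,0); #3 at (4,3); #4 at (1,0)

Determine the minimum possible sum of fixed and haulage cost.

23

Open {A, C}: assign each demand point to its cheapest open site.
  #1→A 1, #2→C 7, #3→C 2, #4→A 7
  haulage cost 17, fixed 6 → total 23.
Compare {B, C}: haulage cost 15 + fixed 10 = 25.
Compare {C}: haulage cost 23 + fixed 3 = 26.
Compare {A, D}: haulage cost 15 + fixed 11 = 26.
All other subsets cost ≥ 25. Minimum total cost: 23.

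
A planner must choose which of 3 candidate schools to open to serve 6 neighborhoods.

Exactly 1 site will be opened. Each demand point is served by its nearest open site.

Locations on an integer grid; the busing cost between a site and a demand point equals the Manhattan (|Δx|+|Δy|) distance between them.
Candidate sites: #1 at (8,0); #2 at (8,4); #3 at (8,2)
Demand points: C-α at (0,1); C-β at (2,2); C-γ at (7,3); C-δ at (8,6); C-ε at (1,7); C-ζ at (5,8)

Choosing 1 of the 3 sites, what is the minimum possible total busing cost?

40

Open {#2}.
  C-α→#2 11, C-β→#2 8, C-γ→#2 2, C-δ→#2 2, C-ε→#2 10, C-ζ→#2 7  ⇒ total 40.
Compare {#3}: total 42.
Compare {#1}: total 52.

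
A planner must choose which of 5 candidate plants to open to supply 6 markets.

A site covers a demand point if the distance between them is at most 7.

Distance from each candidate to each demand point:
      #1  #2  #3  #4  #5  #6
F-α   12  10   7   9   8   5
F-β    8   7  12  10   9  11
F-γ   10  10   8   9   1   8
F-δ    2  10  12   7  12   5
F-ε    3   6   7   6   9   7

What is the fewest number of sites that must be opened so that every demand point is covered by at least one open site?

2

Coverage sets (demand points within 7 of each site):
  F-α: {#3, #6}
  F-β: {#2}
  F-γ: {#5}
  F-δ: {#1, #4, #6}
  F-ε: {#1, #2, #3, #4, #6}
No single site covers all 6 demand points.
But {F-γ, F-ε} covers everything, so the minimum is 2.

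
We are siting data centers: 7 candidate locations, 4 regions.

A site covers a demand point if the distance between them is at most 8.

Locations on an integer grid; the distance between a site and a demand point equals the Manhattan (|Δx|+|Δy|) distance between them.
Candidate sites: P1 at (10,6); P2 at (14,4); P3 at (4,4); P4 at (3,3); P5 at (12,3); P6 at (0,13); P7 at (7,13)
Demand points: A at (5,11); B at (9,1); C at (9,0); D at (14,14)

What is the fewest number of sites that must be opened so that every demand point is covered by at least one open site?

Coverage sets (demand points within 8 of each site):
  P1: {B, C}
  P2: {B}
  P3: {A, B}
  P4: {B}
  P5: {B, C}
  P6: {A}
  P7: {A, D}
No single site covers all 4 demand points.
But {P1, P7} covers everything, so the minimum is 2.

2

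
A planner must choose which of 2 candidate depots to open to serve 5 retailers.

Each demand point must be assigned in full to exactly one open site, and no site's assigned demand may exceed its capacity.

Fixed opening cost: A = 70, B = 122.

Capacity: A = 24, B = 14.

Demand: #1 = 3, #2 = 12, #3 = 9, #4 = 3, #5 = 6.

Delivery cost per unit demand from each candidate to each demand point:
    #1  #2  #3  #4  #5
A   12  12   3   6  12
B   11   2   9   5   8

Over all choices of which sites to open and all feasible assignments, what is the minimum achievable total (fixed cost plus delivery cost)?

Open {A, B}; cheapest assignment that respects the capacities:
  A (cap 24, load 21): #1, #3, #4, #5 — cost 3×12 + 9×3 + 3×6 + 6×12 = 153
  B (cap 14, load 12): #2 — cost 12×2 = 24
  Shipping 177, fixed 192 → total 369.
  Any other capacity-feasible assignment to {A, B} ships for at least 177.
Total demand is 33 and no other set of sites has combined capacity ≥ 33, so {A, B} is the only feasible choice of open sites. Minimum: 369.

369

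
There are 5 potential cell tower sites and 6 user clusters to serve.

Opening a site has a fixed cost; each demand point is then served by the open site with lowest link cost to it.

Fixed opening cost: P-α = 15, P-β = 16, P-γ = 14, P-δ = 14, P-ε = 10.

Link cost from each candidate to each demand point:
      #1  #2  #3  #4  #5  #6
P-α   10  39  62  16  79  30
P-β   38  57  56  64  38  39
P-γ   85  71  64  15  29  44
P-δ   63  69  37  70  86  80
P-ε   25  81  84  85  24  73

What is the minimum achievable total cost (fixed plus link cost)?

195

Open {P-α, P-δ, P-ε}: assign each demand point to its cheapest open site.
  #1→P-α 10, #2→P-α 39, #3→P-δ 37, #4→P-α 16, #5→P-ε 24, #6→P-α 30
  link cost 156, fixed 39 → total 195.
Compare {P-α, P-γ, P-δ}: link cost 160 + fixed 43 = 203.
Compare {P-α, P-ε}: link cost 181 + fixed 25 = 206.
Compare {P-α, P-γ, P-δ, P-ε}: link cost 155 + fixed 53 = 208.
All other subsets cost ≥ 203. Minimum total cost: 195.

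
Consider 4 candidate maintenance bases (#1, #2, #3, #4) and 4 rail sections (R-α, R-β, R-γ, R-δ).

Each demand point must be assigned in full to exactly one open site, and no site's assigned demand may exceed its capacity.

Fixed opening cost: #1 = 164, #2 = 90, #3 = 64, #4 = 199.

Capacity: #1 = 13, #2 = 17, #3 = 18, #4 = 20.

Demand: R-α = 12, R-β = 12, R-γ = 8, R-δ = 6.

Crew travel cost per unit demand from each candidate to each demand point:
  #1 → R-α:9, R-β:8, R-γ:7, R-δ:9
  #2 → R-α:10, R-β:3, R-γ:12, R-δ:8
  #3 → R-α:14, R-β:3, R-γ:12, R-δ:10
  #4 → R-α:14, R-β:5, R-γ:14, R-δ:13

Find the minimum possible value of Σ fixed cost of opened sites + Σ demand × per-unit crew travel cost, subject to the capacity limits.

590

Open {#1, #2, #3}; cheapest assignment that respects the capacities:
  #1 (cap 13, load 8): R-γ — cost 8×7 = 56
  #2 (cap 17, load 12): R-α — cost 12×10 = 120
  #3 (cap 18, load 18): R-β, R-δ — cost 12×3 + 6×10 = 96
  Shipping 272, fixed 318 → total 590.
  Any other capacity-feasible assignment to {#1, #2, #3} ships for at least 272.
Compare {#3, #4}: its best feasible assignment gives total 639.
Compare {#2, #3, #4}: its best feasible assignment gives total 681.
Every other set of open sites that can feasibly serve all demand totals ≥ 639 even under its best assignment. Minimum: 590.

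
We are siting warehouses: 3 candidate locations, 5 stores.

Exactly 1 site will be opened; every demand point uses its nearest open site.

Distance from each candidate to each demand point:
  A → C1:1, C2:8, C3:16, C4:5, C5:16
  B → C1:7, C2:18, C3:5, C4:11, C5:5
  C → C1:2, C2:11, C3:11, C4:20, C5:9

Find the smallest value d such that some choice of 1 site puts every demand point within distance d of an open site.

Open {A}.
  Farthest demand point is C3 at distance 16 (to A); all others are ≤ 16.
With {B} the worst case is 18.
With {C} the worst case is 20.
No size-1 selection achieves below 16.

16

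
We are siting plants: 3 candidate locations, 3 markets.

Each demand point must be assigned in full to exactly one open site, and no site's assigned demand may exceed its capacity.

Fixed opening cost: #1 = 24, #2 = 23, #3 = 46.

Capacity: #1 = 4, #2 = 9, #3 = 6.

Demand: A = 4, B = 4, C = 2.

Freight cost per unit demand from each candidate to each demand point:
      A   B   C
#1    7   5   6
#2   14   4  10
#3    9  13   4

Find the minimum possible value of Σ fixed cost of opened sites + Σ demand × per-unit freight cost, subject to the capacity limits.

Open {#1, #2}; cheapest assignment that respects the capacities:
  #1 (cap 4, load 4): A — cost 4×7 = 28
  #2 (cap 9, load 6): B, C — cost 4×4 + 2×10 = 36
  Shipping 64, fixed 47 → total 111.
  Any other capacity-feasible assignment to {#1, #2} ships for at least 64.
Compare {#2, #3}: its best feasible assignment gives total 129.
Compare {#1, #3}: its best feasible assignment gives total 134.
Every other set of open sites that can feasibly serve all demand totals ≥ 129 even under its best assignment. Minimum: 111.

111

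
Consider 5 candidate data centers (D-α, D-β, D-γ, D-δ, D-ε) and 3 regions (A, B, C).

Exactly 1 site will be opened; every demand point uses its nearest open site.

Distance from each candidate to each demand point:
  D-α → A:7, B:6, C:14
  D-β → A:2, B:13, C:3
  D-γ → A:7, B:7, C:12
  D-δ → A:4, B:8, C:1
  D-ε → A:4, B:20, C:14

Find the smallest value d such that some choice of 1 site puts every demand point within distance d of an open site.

Open {D-δ}.
  Farthest demand point is B at distance 8 (to D-δ); all others are ≤ 8.
With {D-γ} the worst case is 12.
With {D-β} the worst case is 13.
No size-1 selection achieves below 8.

8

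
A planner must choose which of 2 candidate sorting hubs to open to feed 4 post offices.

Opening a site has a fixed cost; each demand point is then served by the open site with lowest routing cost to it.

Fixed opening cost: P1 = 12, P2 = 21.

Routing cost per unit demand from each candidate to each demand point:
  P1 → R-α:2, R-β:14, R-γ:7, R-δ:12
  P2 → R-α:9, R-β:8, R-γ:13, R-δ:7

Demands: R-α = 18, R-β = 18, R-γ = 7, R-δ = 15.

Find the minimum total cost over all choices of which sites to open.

367

Open {P1, P2}: assign each demand point to its cheapest open site.
  R-α→P1 18×2=36, R-β→P2 18×8=144, R-γ→P1 7×7=49, R-δ→P2 15×7=105
  routing cost 334, fixed 33 → total 367.
Compare {P2}: routing cost 502 + fixed 21 = 523.
Compare {P1}: routing cost 517 + fixed 12 = 529.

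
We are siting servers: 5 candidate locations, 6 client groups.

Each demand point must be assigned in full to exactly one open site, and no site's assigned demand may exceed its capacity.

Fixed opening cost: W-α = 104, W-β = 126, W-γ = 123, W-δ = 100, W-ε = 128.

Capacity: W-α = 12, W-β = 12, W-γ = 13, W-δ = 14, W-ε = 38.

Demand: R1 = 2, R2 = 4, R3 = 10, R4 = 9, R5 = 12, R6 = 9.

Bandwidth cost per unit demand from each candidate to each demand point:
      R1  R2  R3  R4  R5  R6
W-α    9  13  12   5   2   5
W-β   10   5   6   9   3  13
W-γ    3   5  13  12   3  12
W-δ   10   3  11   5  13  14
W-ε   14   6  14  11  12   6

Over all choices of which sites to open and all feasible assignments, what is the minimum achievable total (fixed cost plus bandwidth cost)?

Open {W-α, W-ε}; cheapest assignment that respects the capacities:
  W-α (cap 12, load 12): R5 — cost 12×2 = 24
  W-ε (cap 38, load 34): R1, R2, R3, R4, R6 — cost 2×14 + 4×6 + 10×14 + 9×11 + 9×6 = 345
  Shipping 369, fixed 232 → total 601.
  Any other capacity-feasible assignment to {W-α, W-ε} ships for at least 369.
Compare {W-γ, W-ε}: its best feasible assignment gives total 632.
Compare {W-β, W-ε}: its best feasible assignment gives total 635.
Every other set of open sites that can feasibly serve all demand totals ≥ 632 even under its best assignment. Minimum: 601.

601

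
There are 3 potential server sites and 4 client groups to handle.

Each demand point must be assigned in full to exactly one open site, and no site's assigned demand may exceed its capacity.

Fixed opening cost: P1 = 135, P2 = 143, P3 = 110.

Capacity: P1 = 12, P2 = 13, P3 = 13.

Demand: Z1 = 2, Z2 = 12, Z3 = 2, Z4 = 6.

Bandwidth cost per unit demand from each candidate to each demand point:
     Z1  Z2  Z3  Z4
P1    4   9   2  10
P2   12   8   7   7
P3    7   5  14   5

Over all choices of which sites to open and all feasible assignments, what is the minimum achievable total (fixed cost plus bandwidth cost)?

377

Open {P1, P3}; cheapest assignment that respects the capacities:
  P1 (cap 12, load 10): Z1, Z3, Z4 — cost 2×4 + 2×2 + 6×10 = 72
  P3 (cap 13, load 12): Z2 — cost 12×5 = 60
  Shipping 132, fixed 245 → total 377.
  Any other capacity-feasible assignment to {P1, P3} ships for at least 132.
Compare {P2, P3}: its best feasible assignment gives total 393.
Compare {P1, P2}: its best feasible assignment gives total 446.
Every other set of open sites that can feasibly serve all demand totals ≥ 393 even under its best assignment. Minimum: 377.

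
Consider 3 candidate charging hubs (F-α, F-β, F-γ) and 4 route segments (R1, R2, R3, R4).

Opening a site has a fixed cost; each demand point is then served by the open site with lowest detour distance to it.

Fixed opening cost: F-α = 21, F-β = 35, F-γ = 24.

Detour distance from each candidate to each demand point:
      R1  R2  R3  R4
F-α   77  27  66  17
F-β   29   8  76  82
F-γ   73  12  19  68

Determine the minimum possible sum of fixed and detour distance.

153

Open {F-α, F-β, F-γ}: assign each demand point to its cheapest open site.
  R1→F-β 29, R2→F-β 8, R3→F-γ 19, R4→F-α 17
  detour distance 73, fixed 80 → total 153.
Compare {F-α, F-γ}: detour distance 121 + fixed 45 = 166.
Compare {F-α, F-β}: detour distance 120 + fixed 56 = 176.
Compare {F-β, F-γ}: detour distance 124 + fixed 59 = 183.
All other subsets cost ≥ 166. Minimum total cost: 153.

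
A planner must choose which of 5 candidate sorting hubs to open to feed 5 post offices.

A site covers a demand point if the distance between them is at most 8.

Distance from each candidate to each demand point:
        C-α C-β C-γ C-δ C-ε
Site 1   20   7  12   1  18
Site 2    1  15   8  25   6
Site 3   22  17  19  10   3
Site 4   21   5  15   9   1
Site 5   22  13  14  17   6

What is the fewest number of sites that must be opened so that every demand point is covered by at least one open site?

Coverage sets (demand points within 8 of each site):
  Site 1: {C-β, C-δ}
  Site 2: {C-α, C-γ, C-ε}
  Site 3: {C-ε}
  Site 4: {C-β, C-ε}
  Site 5: {C-ε}
No single site covers all 5 demand points.
But {Site 1, Site 2} covers everything, so the minimum is 2.

2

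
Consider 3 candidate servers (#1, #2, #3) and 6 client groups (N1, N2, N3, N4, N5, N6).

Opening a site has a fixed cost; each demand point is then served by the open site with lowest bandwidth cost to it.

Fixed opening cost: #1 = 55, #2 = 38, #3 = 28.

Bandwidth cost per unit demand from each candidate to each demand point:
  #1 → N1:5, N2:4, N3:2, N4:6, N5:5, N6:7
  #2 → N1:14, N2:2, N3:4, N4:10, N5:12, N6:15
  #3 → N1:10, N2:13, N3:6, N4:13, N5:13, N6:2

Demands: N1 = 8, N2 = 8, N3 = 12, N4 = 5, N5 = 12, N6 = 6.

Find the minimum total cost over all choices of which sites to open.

Open {#1, #3}: assign each demand point to its cheapest open site.
  N1→#1 8×5=40, N2→#1 8×4=32, N3→#1 12×2=24, N4→#1 5×6=30, N5→#1 12×5=60, N6→#3 6×2=12
  bandwidth cost 198, fixed 83 → total 281.
Compare {#1}: bandwidth cost 228 + fixed 55 = 283.
Compare {#1, #2, #3}: bandwidth cost 182 + fixed 121 = 303.
Compare {#1, #2}: bandwidth cost 212 + fixed 93 = 305.
All other subsets cost ≥ 283. Minimum total cost: 281.

281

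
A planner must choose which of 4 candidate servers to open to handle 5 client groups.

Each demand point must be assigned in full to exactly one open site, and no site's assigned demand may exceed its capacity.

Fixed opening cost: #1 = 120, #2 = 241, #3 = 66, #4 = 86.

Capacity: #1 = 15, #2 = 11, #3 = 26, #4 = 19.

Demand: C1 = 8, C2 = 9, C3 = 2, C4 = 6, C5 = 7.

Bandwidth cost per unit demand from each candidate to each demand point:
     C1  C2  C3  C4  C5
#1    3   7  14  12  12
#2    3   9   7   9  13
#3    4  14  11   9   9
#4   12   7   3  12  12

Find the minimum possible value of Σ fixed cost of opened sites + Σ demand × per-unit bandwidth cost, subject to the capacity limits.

Open {#3, #4}; cheapest assignment that respects the capacities:
  #3 (cap 26, load 21): C1, C4, C5 — cost 8×4 + 6×9 + 7×9 = 149
  #4 (cap 19, load 11): C2, C3 — cost 9×7 + 2×3 = 69
  Shipping 218, fixed 152 → total 370.
  Any other capacity-feasible assignment to {#3, #4} ships for at least 218.
Compare {#1, #3}: its best feasible assignment gives total 420.
Compare {#1, #4}: its best feasible assignment gives total 455.
Every other set of open sites that can feasibly serve all demand totals ≥ 420 even under its best assignment. Minimum: 370.

370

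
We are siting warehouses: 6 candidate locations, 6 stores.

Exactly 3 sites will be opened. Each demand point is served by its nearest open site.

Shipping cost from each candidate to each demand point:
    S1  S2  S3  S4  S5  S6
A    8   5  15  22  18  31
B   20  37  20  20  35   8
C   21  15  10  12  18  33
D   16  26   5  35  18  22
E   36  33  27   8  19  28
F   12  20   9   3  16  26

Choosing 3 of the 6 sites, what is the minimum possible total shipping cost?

49

Open {A, B, F}.
  S1→A 8, S2→A 5, S3→F 9, S4→F 3, S5→F 16, S6→B 8  ⇒ total 49.
Compare {A, D, F}: total 59.
Compare {A, B, C}: total 61.
No size-3 selection does better; minimum is 49.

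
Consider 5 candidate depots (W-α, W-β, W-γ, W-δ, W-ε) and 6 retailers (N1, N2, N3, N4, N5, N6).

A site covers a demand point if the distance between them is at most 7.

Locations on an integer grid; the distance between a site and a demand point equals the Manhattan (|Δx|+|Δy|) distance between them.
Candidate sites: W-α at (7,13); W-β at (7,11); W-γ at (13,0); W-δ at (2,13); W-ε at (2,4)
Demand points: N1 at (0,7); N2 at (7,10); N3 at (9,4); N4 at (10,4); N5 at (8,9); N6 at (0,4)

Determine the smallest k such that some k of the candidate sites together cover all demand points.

Coverage sets (demand points within 7 of each site):
  W-α: {N2, N5}
  W-β: {N2, N5}
  W-γ: {N4}
  W-δ: {}
  W-ε: {N1, N3, N6}
No 2 sites suffice: every size-2 union leaves at least one demand point uncovered.
But {W-α, W-γ, W-ε} covers everything, so the minimum is 3.

3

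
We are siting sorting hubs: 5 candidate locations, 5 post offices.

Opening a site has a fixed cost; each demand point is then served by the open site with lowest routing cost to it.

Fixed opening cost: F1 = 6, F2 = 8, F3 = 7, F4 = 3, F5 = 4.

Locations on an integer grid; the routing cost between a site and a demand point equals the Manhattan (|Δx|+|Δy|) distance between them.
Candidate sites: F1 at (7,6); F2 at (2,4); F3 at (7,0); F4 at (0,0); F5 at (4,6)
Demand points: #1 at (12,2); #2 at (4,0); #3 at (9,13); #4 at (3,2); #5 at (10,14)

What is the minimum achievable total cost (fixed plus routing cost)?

47

Open {F1, F4}: assign each demand point to its cheapest open site.
  #1→F1 9, #2→F4 4, #3→F1 9, #4→F4 5, #5→F1 11
  routing cost 38, fixed 9 → total 47.
Compare {F1, F3}: routing cost 36 + fixed 13 = 49.
Compare {F1, F5}: routing cost 40 + fixed 10 = 50.
Compare {F1, F3, F4}: routing cost 35 + fixed 16 = 51.
All other subsets cost ≥ 49. Minimum total cost: 47.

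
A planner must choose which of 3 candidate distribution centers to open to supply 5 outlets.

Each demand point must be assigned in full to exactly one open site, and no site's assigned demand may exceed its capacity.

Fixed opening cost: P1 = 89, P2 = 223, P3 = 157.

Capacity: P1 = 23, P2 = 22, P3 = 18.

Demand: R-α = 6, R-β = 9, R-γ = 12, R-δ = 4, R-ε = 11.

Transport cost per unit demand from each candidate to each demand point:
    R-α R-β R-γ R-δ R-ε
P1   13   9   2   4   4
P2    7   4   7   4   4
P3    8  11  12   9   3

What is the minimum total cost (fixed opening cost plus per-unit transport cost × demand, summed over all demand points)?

Open {P1, P2}; cheapest assignment that respects the capacities:
  P1 (cap 23, load 23): R-γ, R-ε — cost 12×2 + 11×4 = 68
  P2 (cap 22, load 19): R-α, R-β, R-δ — cost 6×7 + 9×4 + 4×4 = 94
  Shipping 162, fixed 312 → total 474.
  Any other capacity-feasible assignment to {P1, P2} ships for at least 162.
Compare {P1, P2, P3}: its best feasible assignment gives total 620.
Every other set of open sites that can feasibly serve all demand totals ≥ 620 even under its best assignment. Minimum: 474.

474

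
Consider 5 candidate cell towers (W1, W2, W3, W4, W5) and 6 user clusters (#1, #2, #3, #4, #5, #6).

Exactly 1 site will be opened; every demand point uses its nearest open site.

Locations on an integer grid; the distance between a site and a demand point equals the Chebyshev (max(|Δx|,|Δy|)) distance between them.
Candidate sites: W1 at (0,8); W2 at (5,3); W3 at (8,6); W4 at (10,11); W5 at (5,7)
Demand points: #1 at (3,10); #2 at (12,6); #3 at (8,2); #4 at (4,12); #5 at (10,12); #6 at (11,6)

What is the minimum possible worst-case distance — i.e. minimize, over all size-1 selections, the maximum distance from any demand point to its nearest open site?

6

Open {W3}.
  Farthest demand point is #4 at distance 6 (to W3); all others are ≤ 6.
With {W5} the worst case is 7.
With {W2} the worst case is 9.
No size-1 selection achieves below 6.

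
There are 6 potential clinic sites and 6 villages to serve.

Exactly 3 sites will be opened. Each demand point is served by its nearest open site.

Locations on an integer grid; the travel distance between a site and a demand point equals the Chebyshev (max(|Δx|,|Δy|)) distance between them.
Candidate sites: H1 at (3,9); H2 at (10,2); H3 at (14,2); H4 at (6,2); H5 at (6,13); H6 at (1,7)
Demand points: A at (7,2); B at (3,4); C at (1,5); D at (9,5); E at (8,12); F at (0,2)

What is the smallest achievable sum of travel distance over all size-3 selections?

Open {H4, H5, H6}.
  A→H4 1, B→H4 3, C→H6 2, D→H4 3, E→H5 2, F→H6 5  ⇒ total 16.
Compare {H2, H5, H6}: total 18.
Compare {H1, H4, H5}: total 19.
No size-3 selection does better; minimum is 16.

16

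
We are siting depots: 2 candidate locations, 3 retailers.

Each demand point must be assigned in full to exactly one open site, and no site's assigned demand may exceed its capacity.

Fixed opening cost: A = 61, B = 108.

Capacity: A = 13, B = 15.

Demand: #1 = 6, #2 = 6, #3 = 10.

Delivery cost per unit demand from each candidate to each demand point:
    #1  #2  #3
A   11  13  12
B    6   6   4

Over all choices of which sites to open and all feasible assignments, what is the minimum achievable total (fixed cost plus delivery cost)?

Open {A, B}; cheapest assignment that respects the capacities:
  A (cap 13, load 12): #1, #2 — cost 6×11 + 6×13 = 144
  B (cap 15, load 10): #3 — cost 10×4 = 40
  Shipping 184, fixed 169 → total 353.
  Any other capacity-feasible assignment to {A, B} ships for at least 184.
Total demand is 22 and no other set of sites has combined capacity ≥ 22, so {A, B} is the only feasible choice of open sites. Minimum: 353.

353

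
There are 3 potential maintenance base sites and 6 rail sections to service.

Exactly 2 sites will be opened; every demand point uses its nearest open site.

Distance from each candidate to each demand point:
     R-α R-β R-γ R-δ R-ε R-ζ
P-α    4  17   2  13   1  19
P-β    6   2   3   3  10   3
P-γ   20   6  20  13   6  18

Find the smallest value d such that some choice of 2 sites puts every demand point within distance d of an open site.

4

Open {P-α, P-β}.
  Farthest demand point is R-α at distance 4 (to P-α); all others are ≤ 4.
With {P-β, P-γ} the worst case is 6.
With {P-α, P-γ} the worst case is 18.
No size-2 selection achieves below 4.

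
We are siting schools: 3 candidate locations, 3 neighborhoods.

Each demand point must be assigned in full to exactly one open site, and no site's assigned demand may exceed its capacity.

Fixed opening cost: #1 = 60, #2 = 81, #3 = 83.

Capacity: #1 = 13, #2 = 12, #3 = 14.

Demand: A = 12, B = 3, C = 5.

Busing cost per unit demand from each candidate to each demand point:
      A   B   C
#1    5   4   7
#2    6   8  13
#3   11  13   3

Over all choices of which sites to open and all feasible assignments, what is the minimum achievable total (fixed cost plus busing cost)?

Open {#1, #3}; cheapest assignment that respects the capacities:
  #1 (cap 13, load 12): A — cost 12×5 = 60
  #3 (cap 14, load 8): B, C — cost 3×13 + 5×3 = 54
  Shipping 114, fixed 143 → total 257.
  Any other capacity-feasible assignment to {#1, #3} ships for at least 114.
Compare {#1, #2}: its best feasible assignment gives total 260.
Compare {#2, #3}: its best feasible assignment gives total 290.
Every other set of open sites that can feasibly serve all demand totals ≥ 260 even under its best assignment. Minimum: 257.

257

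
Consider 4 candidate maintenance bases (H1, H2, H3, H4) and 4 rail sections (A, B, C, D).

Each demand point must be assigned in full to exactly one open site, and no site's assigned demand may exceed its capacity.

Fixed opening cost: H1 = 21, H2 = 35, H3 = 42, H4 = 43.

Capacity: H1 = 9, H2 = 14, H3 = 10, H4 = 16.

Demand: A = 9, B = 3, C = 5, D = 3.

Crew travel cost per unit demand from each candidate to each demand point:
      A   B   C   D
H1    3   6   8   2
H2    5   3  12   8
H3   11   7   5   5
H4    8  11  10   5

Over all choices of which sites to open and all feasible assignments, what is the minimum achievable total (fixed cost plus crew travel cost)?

156

Open {H1, H2}; cheapest assignment that respects the capacities:
  H1 (cap 9, load 8): C, D — cost 5×8 + 3×2 = 46
  H2 (cap 14, load 12): A, B — cost 9×5 + 3×3 = 54
  Shipping 100, fixed 56 → total 156.
  Any other capacity-feasible assignment to {H1, H2} ships for at least 100.
Compare {H2, H3}: its best feasible assignment gives total 171.
Compare {H1, H2, H3}: its best feasible assignment gives total 174.
Every other set of open sites that can feasibly serve all demand totals ≥ 171 even under its best assignment. Minimum: 156.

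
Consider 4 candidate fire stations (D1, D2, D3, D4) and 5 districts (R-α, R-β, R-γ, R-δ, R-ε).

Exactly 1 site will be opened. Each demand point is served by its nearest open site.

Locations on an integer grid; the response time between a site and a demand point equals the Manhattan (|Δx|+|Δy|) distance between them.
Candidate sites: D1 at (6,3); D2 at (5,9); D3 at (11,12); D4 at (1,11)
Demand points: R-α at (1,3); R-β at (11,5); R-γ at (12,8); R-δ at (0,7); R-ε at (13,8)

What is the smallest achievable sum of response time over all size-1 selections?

Open {D2}.
  R-α→D2 10, R-β→D2 10, R-γ→D2 8, R-δ→D2 7, R-ε→D2 9  ⇒ total 44.
Compare {D1}: total 45.
Compare {D3}: total 53.
No size-1 selection does better; minimum is 44.

44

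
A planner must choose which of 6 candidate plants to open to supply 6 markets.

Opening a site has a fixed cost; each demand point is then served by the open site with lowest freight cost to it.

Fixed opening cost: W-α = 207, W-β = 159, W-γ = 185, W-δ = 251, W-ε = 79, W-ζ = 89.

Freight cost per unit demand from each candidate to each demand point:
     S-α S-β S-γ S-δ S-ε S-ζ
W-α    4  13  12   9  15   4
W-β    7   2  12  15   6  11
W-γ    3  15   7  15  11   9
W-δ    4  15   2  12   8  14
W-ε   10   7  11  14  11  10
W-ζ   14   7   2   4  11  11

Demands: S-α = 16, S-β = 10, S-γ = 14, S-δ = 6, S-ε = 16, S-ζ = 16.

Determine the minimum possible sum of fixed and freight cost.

Open {W-β, W-ζ}: assign each demand point to its cheapest open site.
  S-α→W-β 16×7=112, S-β→W-β 10×2=20, S-γ→W-ζ 14×2=28, S-δ→W-ζ 6×4=24, S-ε→W-β 16×6=96, S-ζ→W-β 16×11=176
  freight cost 456, fixed 248 → total 704.
Compare {W-α, W-ζ}: freight cost 426 + fixed 296 = 722.
Compare {W-α, W-β, W-ζ}: freight cost 296 + fixed 455 = 751.
Compare {W-γ, W-ζ}: freight cost 490 + fixed 274 = 764.
All other subsets cost ≥ 722. Minimum total cost: 704.

704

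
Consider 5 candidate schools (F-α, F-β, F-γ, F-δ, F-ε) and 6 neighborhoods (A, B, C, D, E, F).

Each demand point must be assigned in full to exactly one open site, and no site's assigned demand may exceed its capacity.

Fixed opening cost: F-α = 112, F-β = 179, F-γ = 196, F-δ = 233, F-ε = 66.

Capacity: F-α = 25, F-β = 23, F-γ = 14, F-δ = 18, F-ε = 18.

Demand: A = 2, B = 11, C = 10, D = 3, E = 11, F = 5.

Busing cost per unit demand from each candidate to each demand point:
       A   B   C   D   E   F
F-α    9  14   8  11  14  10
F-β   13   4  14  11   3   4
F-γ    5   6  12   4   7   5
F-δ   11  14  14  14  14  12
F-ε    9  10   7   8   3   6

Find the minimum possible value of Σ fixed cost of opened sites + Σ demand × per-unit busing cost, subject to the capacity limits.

526

Open {F-α, F-ε}; cheapest assignment that respects the capacities:
  F-α (cap 25, load 24): B, C, D — cost 11×14 + 10×8 + 3×11 = 267
  F-ε (cap 18, load 18): A, E, F — cost 2×9 + 11×3 + 5×6 = 81
  Shipping 348, fixed 178 → total 526.
  Any other capacity-feasible assignment to {F-α, F-ε} ships for at least 348.
Compare {F-α, F-β}: its best feasible assignment gives total 549.
Compare {F-α, F-β, F-ε}: its best feasible assignment gives total 576.
Every other set of open sites that can feasibly serve all demand totals ≥ 549 even under its best assignment. Minimum: 526.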